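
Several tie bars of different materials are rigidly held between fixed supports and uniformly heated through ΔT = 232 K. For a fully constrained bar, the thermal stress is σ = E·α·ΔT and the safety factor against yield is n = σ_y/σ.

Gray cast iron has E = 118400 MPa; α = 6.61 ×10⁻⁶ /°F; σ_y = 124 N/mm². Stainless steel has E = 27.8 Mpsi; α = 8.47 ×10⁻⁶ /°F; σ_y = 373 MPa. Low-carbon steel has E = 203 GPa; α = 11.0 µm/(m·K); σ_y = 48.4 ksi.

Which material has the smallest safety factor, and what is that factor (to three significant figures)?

gray cast iron, n = 0.379

In consistent units (E in GPa, α in ×10⁻⁶/K, σ_y in MPa):
  gray cast iron: E = 118.4, α = 11.9, σ_y = 124.0 → σ = 327 MPa, n = 0.379
  stainless steel: E = 191.7, α = 15.2, σ_y = 373.0 → σ = 678 MPa, n = 0.550
  low-carbon steel: E = 203.0, α = 11.0, σ_y = 333.7 → σ = 518 MPa, n = 0.644
Gray cast iron has the lowest safety factor, n = 0.379.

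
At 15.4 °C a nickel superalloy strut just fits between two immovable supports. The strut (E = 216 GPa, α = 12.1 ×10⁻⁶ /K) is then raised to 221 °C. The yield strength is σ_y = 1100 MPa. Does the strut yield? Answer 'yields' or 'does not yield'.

ΔT = 205.6 K. Constrained thermal stress σ = E·α·ΔT = 216.0×10³ MPa × 12.1×10⁻⁶ × 205.6 = 537 MPa (compressive).
Compare to σ_y = 1100 MPa: σ < σ_y, so it does not yield.

does not yield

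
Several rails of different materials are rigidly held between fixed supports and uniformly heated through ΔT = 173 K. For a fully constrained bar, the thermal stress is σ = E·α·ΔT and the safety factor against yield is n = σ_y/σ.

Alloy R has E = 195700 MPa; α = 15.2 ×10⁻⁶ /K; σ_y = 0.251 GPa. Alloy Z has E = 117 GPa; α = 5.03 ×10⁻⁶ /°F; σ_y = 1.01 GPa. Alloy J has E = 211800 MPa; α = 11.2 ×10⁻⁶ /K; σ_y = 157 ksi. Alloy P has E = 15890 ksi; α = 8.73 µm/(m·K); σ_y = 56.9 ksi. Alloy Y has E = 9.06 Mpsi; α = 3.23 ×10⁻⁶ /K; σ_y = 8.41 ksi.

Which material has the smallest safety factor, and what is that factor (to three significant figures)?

alloy R, n = 0.488

Per material, after unit conversion:
  alloy R: E = 195.7, α = 15.2, σ_y = 251.0 → σ = 515 MPa, n = 0.488
  alloy Z: E = 117.0, α = 9.05, σ_y = 1010 → σ = 183 MPa, n = 5.51
  alloy J: E = 211.8, α = 11.2, σ_y = 1082 → σ = 410 MPa, n = 2.64
  alloy P: E = 109.6, α = 8.73, σ_y = 392.3 → σ = 165 MPa, n = 2.37
  alloy Y: E = 62.47, α = 3.23, σ_y = 57.98 → σ = 34.9 MPa, n = 1.66
Smallest n: alloy R with n = 0.488.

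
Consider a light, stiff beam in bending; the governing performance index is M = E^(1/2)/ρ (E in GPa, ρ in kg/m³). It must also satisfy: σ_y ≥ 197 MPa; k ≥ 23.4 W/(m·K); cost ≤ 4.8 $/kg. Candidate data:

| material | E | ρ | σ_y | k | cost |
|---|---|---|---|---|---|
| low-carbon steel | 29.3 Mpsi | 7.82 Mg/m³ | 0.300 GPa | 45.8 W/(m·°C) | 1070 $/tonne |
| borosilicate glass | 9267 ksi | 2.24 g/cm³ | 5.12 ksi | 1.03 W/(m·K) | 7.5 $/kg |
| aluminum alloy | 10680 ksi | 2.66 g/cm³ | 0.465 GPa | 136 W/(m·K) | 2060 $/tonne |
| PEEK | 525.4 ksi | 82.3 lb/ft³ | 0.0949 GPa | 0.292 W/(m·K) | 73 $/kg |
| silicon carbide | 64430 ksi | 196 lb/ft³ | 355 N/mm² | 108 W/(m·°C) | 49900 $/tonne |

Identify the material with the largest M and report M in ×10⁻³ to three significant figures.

Screen on constraints: σ_y ≥ 197 MPa; k ≥ 23.4 W/(m·K); cost ≤ 4.8 $/kg. Survivors: low-carbon steel, aluminum alloy.
After converting to SI:
  low-carbon steel: E = 202.0 GPa, ρ = 7820 kg/m³
  aluminum alloy: E = 73.64 GPa, ρ = 2660 kg/m³
  aluminum alloy: M = 3.23×10⁻³
  low-carbon steel: M = 1.82×10⁻³
Aluminum alloy has the largest M.

aluminum alloy, M = 3.23×10⁻³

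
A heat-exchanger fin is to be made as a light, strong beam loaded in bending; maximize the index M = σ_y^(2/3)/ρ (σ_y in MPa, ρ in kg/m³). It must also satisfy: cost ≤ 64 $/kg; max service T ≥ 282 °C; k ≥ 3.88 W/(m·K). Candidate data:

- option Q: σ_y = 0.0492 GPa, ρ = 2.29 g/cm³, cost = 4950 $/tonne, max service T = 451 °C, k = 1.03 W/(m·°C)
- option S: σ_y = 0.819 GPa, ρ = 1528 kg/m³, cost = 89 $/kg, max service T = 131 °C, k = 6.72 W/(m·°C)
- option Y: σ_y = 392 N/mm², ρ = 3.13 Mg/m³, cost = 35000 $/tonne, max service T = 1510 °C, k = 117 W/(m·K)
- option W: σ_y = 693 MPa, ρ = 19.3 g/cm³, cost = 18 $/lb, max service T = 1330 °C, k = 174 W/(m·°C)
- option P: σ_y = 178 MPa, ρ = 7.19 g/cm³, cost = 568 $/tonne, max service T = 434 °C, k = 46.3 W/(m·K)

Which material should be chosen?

option Y

Screen on constraints: cost ≤ 64 $/kg; max service T ≥ 282 °C; k ≥ 3.88 W/(m·K). Survivors: option Y, option W, option P.
Putting every candidate on a common basis:
  option Y: σ_y = 392.0 MPa, ρ = 3130 kg/m³
  option W: σ_y = 693.0 MPa, ρ = 19300 kg/m³
  option P: σ_y = 178.0 MPa, ρ = 7190 kg/m³
  option Y: M = 17.1×10⁻³
  option P: M = 4.40×10⁻³
  option W: M = 4.06×10⁻³
The maximum is for option Y.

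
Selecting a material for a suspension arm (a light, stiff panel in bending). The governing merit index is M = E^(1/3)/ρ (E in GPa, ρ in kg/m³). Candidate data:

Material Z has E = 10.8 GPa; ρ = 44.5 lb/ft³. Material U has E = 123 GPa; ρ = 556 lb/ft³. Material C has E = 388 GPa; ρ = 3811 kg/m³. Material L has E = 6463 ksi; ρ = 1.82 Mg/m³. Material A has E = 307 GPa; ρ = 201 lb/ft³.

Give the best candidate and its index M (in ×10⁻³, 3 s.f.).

material Z, M = 3.10×10⁻³

In SI units:
  material Z: E = 10.80 GPa, ρ = 712.8 kg/m³
  material U: E = 123.0 GPa, ρ = 8906 kg/m³
  material C: E = 388.0 GPa, ρ = 3811 kg/m³
  material L: E = 44.56 GPa, ρ = 1820 kg/m³
  material A: E = 307.0 GPa, ρ = 3220 kg/m³
  material Z: M = 3.10×10⁻³
  material A: M = 2.10×10⁻³
  material L: M = 1.95×10⁻³
  material C: M = 1.91×10⁻³
  material U: M = 0.558×10⁻³
Material Z ranks first.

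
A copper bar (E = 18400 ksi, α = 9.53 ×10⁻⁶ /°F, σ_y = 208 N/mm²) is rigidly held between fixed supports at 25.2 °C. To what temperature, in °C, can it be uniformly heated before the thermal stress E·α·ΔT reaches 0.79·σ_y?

101 °C

E = 18400 ksi = 126.9 GPa.
α = 9.53×10⁻⁶/°F × 9/5 = 17.2×10⁻⁶/K.
σ_y = 208 N/mm² = 208.0 MPa.
E·α·ΔT = 164.3 MPa ⇒ ΔT = 164.3 / (126.9×10³ × 17.2×10⁻⁶) = 75.51 K.
T = 25.2 + 75.51 = 100.7 °C.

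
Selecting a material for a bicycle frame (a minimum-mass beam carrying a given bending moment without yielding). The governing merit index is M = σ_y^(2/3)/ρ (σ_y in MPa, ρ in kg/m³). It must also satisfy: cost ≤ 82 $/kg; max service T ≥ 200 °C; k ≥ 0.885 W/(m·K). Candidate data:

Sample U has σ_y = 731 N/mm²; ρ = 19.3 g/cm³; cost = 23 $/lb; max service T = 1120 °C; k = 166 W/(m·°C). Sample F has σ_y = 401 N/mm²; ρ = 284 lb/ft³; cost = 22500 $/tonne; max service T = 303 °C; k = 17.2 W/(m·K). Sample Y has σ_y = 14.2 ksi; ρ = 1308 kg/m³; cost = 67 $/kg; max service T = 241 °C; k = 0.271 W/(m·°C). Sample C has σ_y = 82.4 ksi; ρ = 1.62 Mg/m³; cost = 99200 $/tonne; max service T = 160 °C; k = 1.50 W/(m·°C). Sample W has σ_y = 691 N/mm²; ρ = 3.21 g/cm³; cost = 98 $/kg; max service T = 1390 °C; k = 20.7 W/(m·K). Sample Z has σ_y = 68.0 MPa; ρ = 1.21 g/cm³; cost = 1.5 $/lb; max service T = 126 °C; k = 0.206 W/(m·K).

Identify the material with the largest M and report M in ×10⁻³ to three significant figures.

sample F, M = 12.0×10⁻³

Screen on constraints: cost ≤ 82 $/kg; max service T ≥ 200 °C; k ≥ 0.885 W/(m·K). Survivors: sample U, sample F.
Putting every candidate on a common basis:
  sample U: σ_y = 731.0 MPa, ρ = 19300 kg/m³
  sample F: σ_y = 401.0 MPa, ρ = 4549 kg/m³
  sample F: M = 12.0×10⁻³
  sample U: M = 4.20×10⁻³
Sample F has the largest M.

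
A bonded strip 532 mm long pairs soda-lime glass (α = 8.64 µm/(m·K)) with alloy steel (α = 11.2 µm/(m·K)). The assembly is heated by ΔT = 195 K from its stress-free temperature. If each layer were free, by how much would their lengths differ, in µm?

Δα = |8.64 − 11.2|×10⁻⁶/K = 2.56×10⁻⁶/K.
ΔL_mismatch = Δα·L·ΔT = 2.56×10⁻⁶ × 532.0 mm × 195.0 K = 266 µm.

266 µm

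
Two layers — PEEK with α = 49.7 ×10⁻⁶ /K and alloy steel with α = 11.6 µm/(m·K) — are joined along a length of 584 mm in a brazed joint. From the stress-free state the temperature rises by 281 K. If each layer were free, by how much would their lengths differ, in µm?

6250 µm

Δα = |49.7 − 11.6|×10⁻⁶/K = 38.1×10⁻⁶/K.
ΔL_mismatch = Δα·L·ΔT = 38.1×10⁻⁶ × 584.0 mm × 281.0 K = 6250 µm.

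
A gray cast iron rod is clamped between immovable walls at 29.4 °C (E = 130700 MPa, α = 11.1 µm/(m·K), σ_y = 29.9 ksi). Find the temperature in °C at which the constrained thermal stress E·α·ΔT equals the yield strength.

171 °C

E = 130700 MPa = 130.7 GPa.
σ_y = 29.9 ksi = 206.2 MPa.
E·α·ΔT = 206.2 MPa ⇒ ΔT = 206.2 / (130.7×10³ × 11.1×10⁻⁶) = 142.1 K.
T = 29.4 + 142.1 = 171.5 °C.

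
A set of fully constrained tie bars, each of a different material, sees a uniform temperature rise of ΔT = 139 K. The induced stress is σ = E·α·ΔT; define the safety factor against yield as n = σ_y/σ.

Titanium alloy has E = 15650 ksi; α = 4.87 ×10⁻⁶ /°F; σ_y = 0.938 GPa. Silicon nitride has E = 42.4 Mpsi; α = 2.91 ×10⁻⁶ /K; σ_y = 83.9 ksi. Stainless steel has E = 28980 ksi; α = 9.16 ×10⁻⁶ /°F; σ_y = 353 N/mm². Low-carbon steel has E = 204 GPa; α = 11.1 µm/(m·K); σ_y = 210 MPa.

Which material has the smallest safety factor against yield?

low-carbon steel

Per material, after unit conversion:
  titanium alloy: E = 107.9, α = 8.77, σ_y = 938.0 → σ = 131 MPa, n = 7.13
  silicon nitride: E = 292.3, α = 2.91, σ_y = 578.5 → σ = 118 MPa, n = 4.89
  stainless steel: E = 199.8, α = 16.5, σ_y = 353.0 → σ = 458 MPa, n = 0.771
  low-carbon steel: E = 204.0, α = 11.1, σ_y = 210.0 → σ = 315 MPa, n = 0.667
The minimum is low-carbon steel at n = 0.667.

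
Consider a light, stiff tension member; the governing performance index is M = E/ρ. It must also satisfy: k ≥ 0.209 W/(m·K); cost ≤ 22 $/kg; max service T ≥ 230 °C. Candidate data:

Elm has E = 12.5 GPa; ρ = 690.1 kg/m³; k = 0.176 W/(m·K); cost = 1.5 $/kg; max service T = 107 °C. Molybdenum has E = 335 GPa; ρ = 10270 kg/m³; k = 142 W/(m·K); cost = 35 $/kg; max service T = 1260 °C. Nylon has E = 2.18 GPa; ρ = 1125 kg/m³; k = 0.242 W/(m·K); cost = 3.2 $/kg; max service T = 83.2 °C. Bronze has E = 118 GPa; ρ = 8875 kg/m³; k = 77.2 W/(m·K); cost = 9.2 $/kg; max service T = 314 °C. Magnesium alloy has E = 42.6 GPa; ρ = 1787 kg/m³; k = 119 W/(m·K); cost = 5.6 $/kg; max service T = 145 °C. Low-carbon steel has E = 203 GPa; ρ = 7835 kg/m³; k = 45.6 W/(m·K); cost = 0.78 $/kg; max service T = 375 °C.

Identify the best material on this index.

Screen on constraints: k ≥ 0.209 W/(m·K); cost ≤ 22 $/kg; max service T ≥ 230 °C. Survivors: bronze, low-carbon steel.
Evaluate M for each candidate:
  low-carbon steel: M = 25.9 MN·m/kg
  bronze: M = 13.3 MN·m/kg
Low-carbon steel has the largest M.

low-carbon steel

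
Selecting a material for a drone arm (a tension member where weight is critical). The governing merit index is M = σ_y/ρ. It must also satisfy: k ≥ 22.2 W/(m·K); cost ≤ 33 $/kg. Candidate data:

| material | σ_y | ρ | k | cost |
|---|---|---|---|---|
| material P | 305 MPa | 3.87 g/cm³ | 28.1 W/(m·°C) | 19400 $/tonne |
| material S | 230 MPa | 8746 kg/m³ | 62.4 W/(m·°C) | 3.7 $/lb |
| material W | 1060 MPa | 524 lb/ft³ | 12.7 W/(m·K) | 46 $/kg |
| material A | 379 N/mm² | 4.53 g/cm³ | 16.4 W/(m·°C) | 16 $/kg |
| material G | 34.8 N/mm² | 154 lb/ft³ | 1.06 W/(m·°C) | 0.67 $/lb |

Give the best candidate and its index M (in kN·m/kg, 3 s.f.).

material P, M = 78.8 kN·m/kg

Screen on constraints: k ≥ 22.2 W/(m·K); cost ≤ 33 $/kg. Survivors: material P, material S.
Putting every candidate on a common basis:
  material P: σ_y = 305.0 MPa, ρ = 3870 kg/m³
  material S: σ_y = 230.0 MPa, ρ = 8746 kg/m³
  material P: M = 78.8 kN·m/kg
  material S: M = 26.3 kN·m/kg
The maximum is for material P.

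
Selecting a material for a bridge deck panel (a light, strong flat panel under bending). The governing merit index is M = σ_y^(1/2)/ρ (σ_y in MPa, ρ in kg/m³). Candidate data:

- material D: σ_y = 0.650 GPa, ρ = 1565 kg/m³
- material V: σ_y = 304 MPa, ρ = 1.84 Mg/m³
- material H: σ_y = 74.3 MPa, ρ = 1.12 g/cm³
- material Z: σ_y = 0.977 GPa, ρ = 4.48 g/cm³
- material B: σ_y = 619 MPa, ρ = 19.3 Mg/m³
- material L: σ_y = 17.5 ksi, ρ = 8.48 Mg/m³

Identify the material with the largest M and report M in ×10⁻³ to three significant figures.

Convert each candidate to consistent units, then evaluate M:
  material D: σ_y = 650.0 MPa, ρ = 1565 kg/m³
  material V: σ_y = 304.0 MPa, ρ = 1840 kg/m³
  material H: σ_y = 74.30 MPa, ρ = 1120 kg/m³
  material Z: σ_y = 977.0 MPa, ρ = 4480 kg/m³
  material B: σ_y = 619.0 MPa, ρ = 19300 kg/m³
  material L: σ_y = 120.7 MPa, ρ = 8480 kg/m³
  material D: M = 16.3×10⁻³
  material V: M = 9.48×10⁻³
  material H: M = 7.70×10⁻³
  material Z: M = 6.98×10⁻³
  material L: M = 1.30×10⁻³
  material B: M = 1.29×10⁻³
Highest index: material D.

material D, M = 16.3×10⁻³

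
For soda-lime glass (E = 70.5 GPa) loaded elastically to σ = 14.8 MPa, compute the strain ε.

2.10×10⁻⁴

ε = σ/E = 14.8 / 70500 = 2.10×10⁻⁴.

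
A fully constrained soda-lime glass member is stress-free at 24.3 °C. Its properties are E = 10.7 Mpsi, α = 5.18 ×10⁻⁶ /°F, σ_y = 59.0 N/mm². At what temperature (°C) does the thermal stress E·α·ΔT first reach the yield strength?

110 °C

E = 10.7 Mpsi = 73.77 GPa.
α = 5.18×10⁻⁶/°F × 9/5 = 9.32×10⁻⁶/K.
σ_y = 59.0 N/mm² = 59.00 MPa.
E·α·ΔT = 59.00 MPa ⇒ ΔT = 59.00 / (73.77×10³ × 9.32×10⁻⁶) = 85.77 K.
T = 24.3 + 85.77 = 110.1 °C.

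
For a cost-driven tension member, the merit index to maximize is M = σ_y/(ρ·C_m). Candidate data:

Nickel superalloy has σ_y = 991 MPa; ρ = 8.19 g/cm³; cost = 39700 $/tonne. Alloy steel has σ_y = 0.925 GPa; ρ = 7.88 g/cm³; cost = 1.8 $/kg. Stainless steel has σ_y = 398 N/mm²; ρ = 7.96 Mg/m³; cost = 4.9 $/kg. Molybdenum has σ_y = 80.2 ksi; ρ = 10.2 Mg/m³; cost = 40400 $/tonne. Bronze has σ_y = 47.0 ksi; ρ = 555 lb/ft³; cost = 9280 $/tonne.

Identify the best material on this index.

alloy steel

In SI units:
  nickel superalloy: σ_y = 991.0 MPa, ρ = 8190 kg/m³, cost = 39.70 $/kg
  alloy steel: σ_y = 925.0 MPa, ρ = 7880 kg/m³, cost = 1.800 $/kg
  stainless steel: σ_y = 398.0 MPa, ρ = 7960 kg/m³, cost = 4.900 $/kg
  molybdenum: σ_y = 553.0 MPa, ρ = 10200 kg/m³, cost = 40.40 $/kg
  bronze: σ_y = 324.1 MPa, ρ = 8890 kg/m³, cost = 9.280 $/kg
  alloy steel: M = 65.2 kN·m per $
  stainless steel: M = 10.2 kN·m per $
  bronze: M = 3.93 kN·m per $
  nickel superalloy: M = 3.05 kN·m per $
  molybdenum: M = 1.34 kN·m per $
Highest index: alloy steel.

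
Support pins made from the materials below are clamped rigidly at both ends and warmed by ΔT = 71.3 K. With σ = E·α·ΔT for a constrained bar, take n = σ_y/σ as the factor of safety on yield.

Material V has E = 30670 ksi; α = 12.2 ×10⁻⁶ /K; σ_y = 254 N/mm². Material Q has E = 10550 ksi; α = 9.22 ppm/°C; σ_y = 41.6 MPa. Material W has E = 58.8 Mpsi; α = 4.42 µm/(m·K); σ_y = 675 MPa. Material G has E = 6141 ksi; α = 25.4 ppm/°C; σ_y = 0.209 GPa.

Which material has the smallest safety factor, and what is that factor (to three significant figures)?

material Q, n = 0.870

Per material, after unit conversion:
  material V: E = 211.5, α = 12.2, σ_y = 254.0 → σ = 184 MPa, n = 1.38
  material Q: E = 72.74, α = 9.22, σ_y = 41.60 → σ = 47.8 MPa, n = 0.870
  material W: E = 405.4, α = 4.42, σ_y = 675.0 → σ = 128 MPa, n = 5.28
  material G: E = 42.34, α = 25.4, σ_y = 209.0 → σ = 76.7 MPa, n = 2.73
The minimum is material Q at n = 0.870.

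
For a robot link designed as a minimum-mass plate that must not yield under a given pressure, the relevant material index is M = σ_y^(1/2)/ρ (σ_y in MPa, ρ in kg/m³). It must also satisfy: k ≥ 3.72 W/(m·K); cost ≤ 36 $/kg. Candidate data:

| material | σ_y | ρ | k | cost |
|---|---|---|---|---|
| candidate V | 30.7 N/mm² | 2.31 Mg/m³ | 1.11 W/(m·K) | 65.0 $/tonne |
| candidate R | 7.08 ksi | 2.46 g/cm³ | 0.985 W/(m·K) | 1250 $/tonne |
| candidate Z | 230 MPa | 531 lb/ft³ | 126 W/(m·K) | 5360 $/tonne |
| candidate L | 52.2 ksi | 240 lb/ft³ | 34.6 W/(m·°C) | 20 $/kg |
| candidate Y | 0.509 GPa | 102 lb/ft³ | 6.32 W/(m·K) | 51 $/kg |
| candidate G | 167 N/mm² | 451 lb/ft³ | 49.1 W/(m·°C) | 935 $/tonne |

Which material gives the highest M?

Screen on constraints: k ≥ 3.72 W/(m·K); cost ≤ 36 $/kg. Survivors: candidate Z, candidate L, candidate G.
Putting every candidate on a common basis:
  candidate Z: σ_y = 230.0 MPa, ρ = 8506 kg/m³
  candidate L: σ_y = 359.9 MPa, ρ = 3844 kg/m³
  candidate G: σ_y = 167.0 MPa, ρ = 7224 kg/m³
  candidate L: M = 4.93×10⁻³
  candidate G: M = 1.79×10⁻³
  candidate Z: M = 1.78×10⁻³
The maximum is for candidate L.

candidate L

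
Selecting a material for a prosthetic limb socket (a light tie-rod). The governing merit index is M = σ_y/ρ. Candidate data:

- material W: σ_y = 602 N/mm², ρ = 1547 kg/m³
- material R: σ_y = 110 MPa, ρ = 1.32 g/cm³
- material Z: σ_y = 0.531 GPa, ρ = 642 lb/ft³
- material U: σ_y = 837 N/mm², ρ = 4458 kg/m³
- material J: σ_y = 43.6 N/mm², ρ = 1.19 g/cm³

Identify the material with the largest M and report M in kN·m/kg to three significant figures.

In SI units:
  material W: σ_y = 602.0 MPa, ρ = 1547 kg/m³
  material R: σ_y = 110.0 MPa, ρ = 1320 kg/m³
  material Z: σ_y = 531.0 MPa, ρ = 10280 kg/m³
  material U: σ_y = 837.0 MPa, ρ = 4458 kg/m³
  material J: σ_y = 43.60 MPa, ρ = 1190 kg/m³
  material W: M = 389 kN·m/kg
  material U: M = 188 kN·m/kg
  material R: M = 83.3 kN·m/kg
  material Z: M = 51.6 kN·m/kg
  material J: M = 36.6 kN·m/kg
Material W ranks first.

material W, M = 389 kN·m/kg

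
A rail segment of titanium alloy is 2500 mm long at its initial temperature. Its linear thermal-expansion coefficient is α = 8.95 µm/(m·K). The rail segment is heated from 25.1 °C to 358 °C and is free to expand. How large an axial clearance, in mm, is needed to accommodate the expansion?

7.45 mm

ΔT = 358 − 25.1 = 332.9 K.
ΔL = α·L₀·ΔT = 8.95×10⁻⁶ × 2500 mm × 332.9 K = 7.45 mm.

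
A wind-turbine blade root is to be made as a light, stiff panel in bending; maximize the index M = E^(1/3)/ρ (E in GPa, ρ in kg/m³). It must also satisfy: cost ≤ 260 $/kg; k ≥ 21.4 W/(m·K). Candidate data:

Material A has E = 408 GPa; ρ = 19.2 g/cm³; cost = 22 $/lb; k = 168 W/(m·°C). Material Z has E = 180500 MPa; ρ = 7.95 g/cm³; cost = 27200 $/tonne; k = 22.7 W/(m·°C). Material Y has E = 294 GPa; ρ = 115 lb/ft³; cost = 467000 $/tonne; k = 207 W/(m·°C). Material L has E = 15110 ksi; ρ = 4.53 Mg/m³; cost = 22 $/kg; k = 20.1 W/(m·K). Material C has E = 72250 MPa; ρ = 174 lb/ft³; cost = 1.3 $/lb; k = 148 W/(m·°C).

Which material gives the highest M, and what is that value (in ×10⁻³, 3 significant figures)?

material C, M = 1.49×10⁻³

Screen on constraints: cost ≤ 260 $/kg; k ≥ 21.4 W/(m·K). Survivors: material A, material Z, material C.
In SI units:
  material A: E = 408.0 GPa, ρ = 19200 kg/m³
  material Z: E = 180.5 GPa, ρ = 7950 kg/m³
  material C: E = 72.25 GPa, ρ = 2787 kg/m³
  material C: M = 1.49×10⁻³
  material Z: M = 0.711×10⁻³
  material A: M = 0.386×10⁻³
Material C ranks first.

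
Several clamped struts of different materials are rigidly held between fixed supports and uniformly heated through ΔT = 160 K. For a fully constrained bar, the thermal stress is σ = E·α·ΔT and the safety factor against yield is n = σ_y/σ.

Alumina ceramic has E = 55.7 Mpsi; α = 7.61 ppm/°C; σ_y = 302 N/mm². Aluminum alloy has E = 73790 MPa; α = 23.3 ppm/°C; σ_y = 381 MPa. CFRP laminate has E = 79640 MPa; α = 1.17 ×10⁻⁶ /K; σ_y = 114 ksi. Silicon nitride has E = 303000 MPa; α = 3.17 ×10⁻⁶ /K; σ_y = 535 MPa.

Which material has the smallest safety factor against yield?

In consistent units (E in GPa, α in ×10⁻⁶/K, σ_y in MPa):
  alumina ceramic: E = 384.0, α = 7.61, σ_y = 302.0 → σ = 468 MPa, n = 0.646
  aluminum alloy: E = 73.79, α = 23.3, σ_y = 381.0 → σ = 275 MPa, n = 1.39
  CFRP laminate: E = 79.64, α = 1.17, σ_y = 786.0 → σ = 14.9 MPa, n = 52.7
  silicon nitride: E = 303.0, α = 3.17, σ_y = 535.0 → σ = 154 MPa, n = 3.48
Smallest n: alumina ceramic with n = 0.646.

alumina ceramic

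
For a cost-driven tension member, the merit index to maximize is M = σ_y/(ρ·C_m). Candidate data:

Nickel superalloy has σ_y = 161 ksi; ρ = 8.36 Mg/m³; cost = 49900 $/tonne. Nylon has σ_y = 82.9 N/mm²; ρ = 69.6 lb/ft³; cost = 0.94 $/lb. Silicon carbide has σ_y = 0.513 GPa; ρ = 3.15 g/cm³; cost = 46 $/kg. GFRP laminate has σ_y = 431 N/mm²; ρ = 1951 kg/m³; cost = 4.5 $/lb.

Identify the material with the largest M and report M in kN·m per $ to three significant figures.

After converting to SI:
  nickel superalloy: σ_y = 1110 MPa, ρ = 8360 kg/m³, cost = 49.90 $/kg
  nylon: σ_y = 82.90 MPa, ρ = 1115 kg/m³, cost = 2.072 $/kg
  silicon carbide: σ_y = 513.0 MPa, ρ = 3150 kg/m³, cost = 46.00 $/kg
  GFRP laminate: σ_y = 431.0 MPa, ρ = 1951 kg/m³, cost = 9.921 $/kg
  nylon: M = 35.9 kN·m per $
  GFRP laminate: M = 22.3 kN·m per $
  silicon carbide: M = 3.54 kN·m per $
  nickel superalloy: M = 2.66 kN·m per $
Nylon ranks first.

nylon, M = 35.9 kN·m per $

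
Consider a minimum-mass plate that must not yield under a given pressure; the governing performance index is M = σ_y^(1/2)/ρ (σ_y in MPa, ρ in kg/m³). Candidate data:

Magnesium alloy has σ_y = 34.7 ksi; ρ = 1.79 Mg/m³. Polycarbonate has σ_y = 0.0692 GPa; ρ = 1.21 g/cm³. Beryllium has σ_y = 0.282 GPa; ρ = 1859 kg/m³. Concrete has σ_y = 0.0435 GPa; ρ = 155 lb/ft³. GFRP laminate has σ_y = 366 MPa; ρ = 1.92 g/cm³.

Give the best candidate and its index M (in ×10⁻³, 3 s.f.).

GFRP laminate, M = 9.96×10⁻³

In SI units:
  magnesium alloy: σ_y = 239.2 MPa, ρ = 1790 kg/m³
  polycarbonate: σ_y = 69.20 MPa, ρ = 1210 kg/m³
  beryllium: σ_y = 282.0 MPa, ρ = 1859 kg/m³
  concrete: σ_y = 43.50 MPa, ρ = 2483 kg/m³
  GFRP laminate: σ_y = 366.0 MPa, ρ = 1920 kg/m³
  GFRP laminate: M = 9.96×10⁻³
  beryllium: M = 9.03×10⁻³
  magnesium alloy: M = 8.64×10⁻³
  polycarbonate: M = 6.87×10⁻³
  concrete: M = 2.66×10⁻³
GFRP laminate has the largest M.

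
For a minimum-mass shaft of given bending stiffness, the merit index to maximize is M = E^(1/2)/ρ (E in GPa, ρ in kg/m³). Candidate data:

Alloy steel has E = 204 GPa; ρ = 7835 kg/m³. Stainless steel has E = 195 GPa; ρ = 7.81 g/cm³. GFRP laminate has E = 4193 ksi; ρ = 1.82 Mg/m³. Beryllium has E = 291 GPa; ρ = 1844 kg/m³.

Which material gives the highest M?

Normalizing units and computing the index:
  alloy steel: E = 204.0 GPa, ρ = 7835 kg/m³
  stainless steel: E = 195.0 GPa, ρ = 7810 kg/m³
  GFRP laminate: E = 28.91 GPa, ρ = 1820 kg/m³
  beryllium: E = 291.0 GPa, ρ = 1844 kg/m³
  beryllium: M = 9.25×10⁻³
  GFRP laminate: M = 2.95×10⁻³
  alloy steel: M = 1.82×10⁻³
  stainless steel: M = 1.79×10⁻³
Highest index: beryllium.

beryllium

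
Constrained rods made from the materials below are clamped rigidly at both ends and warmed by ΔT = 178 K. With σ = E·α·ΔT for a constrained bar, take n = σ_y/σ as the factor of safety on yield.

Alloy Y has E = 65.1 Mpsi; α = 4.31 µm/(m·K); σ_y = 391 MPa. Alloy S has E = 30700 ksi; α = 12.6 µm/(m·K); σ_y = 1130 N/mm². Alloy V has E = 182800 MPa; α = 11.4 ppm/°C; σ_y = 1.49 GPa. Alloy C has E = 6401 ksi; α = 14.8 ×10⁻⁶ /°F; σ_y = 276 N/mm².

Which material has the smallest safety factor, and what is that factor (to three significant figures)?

alloy Y, n = 1.14

In consistent units (E in GPa, α in ×10⁻⁶/K, σ_y in MPa):
  alloy Y: E = 448.8, α = 4.31, σ_y = 391.0 → σ = 344 MPa, n = 1.14
  alloy S: E = 211.7, α = 12.6, σ_y = 1130 → σ = 475 MPa, n = 2.38
  alloy V: E = 182.8, α = 11.4, σ_y = 1490 → σ = 371 MPa, n = 4.02
  alloy C: E = 44.13, α = 26.6, σ_y = 276.0 → σ = 209 MPa, n = 1.32
Smallest n: alloy Y with n = 1.14.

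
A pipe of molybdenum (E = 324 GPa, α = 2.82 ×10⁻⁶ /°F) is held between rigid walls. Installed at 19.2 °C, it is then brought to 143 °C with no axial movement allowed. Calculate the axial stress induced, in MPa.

α = 2.82×10⁻⁶/°F × 9/5 = 5.08×10⁻⁶/K.
ΔT = 123.8 K. Constrained thermal stress σ = E·α·ΔT = 324.0×10³ MPa × 5.08×10⁻⁶ × 123.8 = 204 MPa (compressive).

204 MPa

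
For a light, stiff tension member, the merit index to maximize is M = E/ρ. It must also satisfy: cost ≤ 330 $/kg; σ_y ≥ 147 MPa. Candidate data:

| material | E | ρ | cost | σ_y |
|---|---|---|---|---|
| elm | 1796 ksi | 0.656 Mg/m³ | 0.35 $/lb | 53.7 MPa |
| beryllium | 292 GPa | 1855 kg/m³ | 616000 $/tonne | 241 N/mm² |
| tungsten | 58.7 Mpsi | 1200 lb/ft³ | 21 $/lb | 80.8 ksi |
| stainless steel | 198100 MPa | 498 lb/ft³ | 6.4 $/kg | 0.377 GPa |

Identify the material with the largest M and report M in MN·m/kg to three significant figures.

Screen on constraints: cost ≤ 330 $/kg; σ_y ≥ 147 MPa. Survivors: tungsten, stainless steel.
After converting to SI:
  tungsten: E = 404.7 GPa, ρ = 19220 kg/m³
  stainless steel: E = 198.1 GPa, ρ = 7977 kg/m³
  stainless steel: M = 24.8 MN·m/kg
  tungsten: M = 21.1 MN·m/kg
The maximum is for stainless steel.

stainless steel, M = 24.8 MN·m/kg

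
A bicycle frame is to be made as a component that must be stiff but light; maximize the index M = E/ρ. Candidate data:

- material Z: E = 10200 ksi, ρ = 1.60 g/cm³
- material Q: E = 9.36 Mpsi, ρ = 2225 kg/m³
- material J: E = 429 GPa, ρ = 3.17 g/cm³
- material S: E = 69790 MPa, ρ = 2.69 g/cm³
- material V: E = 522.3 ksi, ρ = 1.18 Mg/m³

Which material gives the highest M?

material J

Normalizing units and computing the index:
  material Z: E = 70.33 GPa, ρ = 1600 kg/m³
  material Q: E = 64.53 GPa, ρ = 2225 kg/m³
  material J: E = 429.0 GPa, ρ = 3170 kg/m³
  material S: E = 69.79 GPa, ρ = 2690 kg/m³
  material V: E = 3.601 GPa, ρ = 1180 kg/m³
  material J: M = 135 MN·m/kg
  material Z: M = 44.0 MN·m/kg
  material Q: M = 29.0 MN·m/kg
  material S: M = 25.9 MN·m/kg
  material V: M = 3.05 MN·m/kg
Material J ranks first.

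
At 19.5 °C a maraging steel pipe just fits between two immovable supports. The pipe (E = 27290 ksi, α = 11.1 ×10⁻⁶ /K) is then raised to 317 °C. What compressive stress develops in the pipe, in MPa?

E = 27290 ksi = 188.2 GPa.
ΔT = 297.5 K. Constrained thermal stress σ = E·α·ΔT = 188.2×10³ MPa × 11.1×10⁻⁶ × 297.5 = 621 MPa (compressive).

621 MPa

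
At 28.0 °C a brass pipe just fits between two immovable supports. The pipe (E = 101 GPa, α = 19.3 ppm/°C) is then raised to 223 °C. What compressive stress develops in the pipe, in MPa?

380 MPa

ΔT = 195.0 K. Constrained thermal stress σ = E·α·ΔT = 101.0×10³ MPa × 19.3×10⁻⁶ × 195.0 = 380 MPa (compressive).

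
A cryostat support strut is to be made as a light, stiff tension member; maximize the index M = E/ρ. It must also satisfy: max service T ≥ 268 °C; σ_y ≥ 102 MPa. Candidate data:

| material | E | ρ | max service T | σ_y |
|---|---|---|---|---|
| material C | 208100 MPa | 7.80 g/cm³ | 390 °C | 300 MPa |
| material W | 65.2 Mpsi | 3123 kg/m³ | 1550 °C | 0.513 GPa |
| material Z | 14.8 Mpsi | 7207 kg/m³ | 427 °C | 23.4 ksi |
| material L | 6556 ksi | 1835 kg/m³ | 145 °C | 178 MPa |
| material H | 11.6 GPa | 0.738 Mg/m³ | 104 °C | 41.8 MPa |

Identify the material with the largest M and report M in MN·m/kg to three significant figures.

Screen on constraints: max service T ≥ 268 °C; σ_y ≥ 102 MPa. Survivors: material C, material W, material Z.
After converting to SI:
  material C: E = 208.1 GPa, ρ = 7800 kg/m³
  material W: E = 449.5 GPa, ρ = 3123 kg/m³
  material Z: E = 102.0 GPa, ρ = 7207 kg/m³
  material W: M = 144 MN·m/kg
  material C: M = 26.7 MN·m/kg
  material Z: M = 14.2 MN·m/kg
Material W ranks first.

material W, M = 144 MN·m/kg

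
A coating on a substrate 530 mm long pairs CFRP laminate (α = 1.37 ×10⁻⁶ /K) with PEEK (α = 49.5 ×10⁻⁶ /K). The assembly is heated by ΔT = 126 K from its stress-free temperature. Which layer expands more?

PEEK

α(CFRP laminate) = 1.37×10⁻⁶/K vs α(PEEK) = 49.5×10⁻⁶/K.
Higher α expands more for the same ΔT: PEEK.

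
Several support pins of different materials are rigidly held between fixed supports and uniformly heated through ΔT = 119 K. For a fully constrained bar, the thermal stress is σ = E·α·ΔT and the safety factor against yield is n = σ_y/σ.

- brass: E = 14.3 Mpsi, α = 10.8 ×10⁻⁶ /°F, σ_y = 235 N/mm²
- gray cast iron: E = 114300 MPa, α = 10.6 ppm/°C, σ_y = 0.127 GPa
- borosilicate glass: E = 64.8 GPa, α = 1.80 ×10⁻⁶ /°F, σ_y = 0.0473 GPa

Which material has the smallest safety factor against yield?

gray cast iron

With everything in SI (GPa, ×10⁻⁶/K, MPa):
  brass: E = 98.60, α = 19.4, σ_y = 235.0 → σ = 228 MPa, n = 1.03
  gray cast iron: E = 114.3, α = 10.6, σ_y = 127.0 → σ = 144 MPa, n = 0.881
  borosilicate glass: E = 64.80, α = 3.24, σ_y = 47.30 → σ = 25.0 MPa, n = 1.89
Smallest n: gray cast iron with n = 0.881.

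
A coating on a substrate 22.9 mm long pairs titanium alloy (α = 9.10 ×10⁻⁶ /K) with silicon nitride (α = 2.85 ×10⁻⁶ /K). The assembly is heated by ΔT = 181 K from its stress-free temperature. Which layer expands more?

titanium alloy

α(titanium alloy) = 9.10×10⁻⁶/K vs α(silicon nitride) = 2.85×10⁻⁶/K.
Higher α expands more for the same ΔT: titanium alloy.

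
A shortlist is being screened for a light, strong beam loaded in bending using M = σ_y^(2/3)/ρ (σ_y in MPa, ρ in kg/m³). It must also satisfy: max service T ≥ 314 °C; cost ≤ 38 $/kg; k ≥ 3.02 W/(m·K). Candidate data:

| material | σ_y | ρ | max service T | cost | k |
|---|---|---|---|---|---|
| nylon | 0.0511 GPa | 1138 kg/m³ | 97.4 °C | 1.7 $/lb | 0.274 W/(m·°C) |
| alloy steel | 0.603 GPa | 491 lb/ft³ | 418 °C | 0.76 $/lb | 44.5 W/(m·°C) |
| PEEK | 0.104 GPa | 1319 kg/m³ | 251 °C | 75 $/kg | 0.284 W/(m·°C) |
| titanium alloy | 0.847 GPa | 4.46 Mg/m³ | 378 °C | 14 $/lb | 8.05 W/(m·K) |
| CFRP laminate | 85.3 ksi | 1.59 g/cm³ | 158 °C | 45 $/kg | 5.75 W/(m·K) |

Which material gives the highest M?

titanium alloy

Screen on constraints: max service T ≥ 314 °C; cost ≤ 38 $/kg; k ≥ 3.02 W/(m·K). Survivors: alloy steel, titanium alloy.
Normalizing units and computing the index:
  alloy steel: σ_y = 603.0 MPa, ρ = 7865 kg/m³
  titanium alloy: σ_y = 847.0 MPa, ρ = 4460 kg/m³
  titanium alloy: M = 20.1×10⁻³
  alloy steel: M = 9.07×10⁻³
Titanium alloy has the largest M.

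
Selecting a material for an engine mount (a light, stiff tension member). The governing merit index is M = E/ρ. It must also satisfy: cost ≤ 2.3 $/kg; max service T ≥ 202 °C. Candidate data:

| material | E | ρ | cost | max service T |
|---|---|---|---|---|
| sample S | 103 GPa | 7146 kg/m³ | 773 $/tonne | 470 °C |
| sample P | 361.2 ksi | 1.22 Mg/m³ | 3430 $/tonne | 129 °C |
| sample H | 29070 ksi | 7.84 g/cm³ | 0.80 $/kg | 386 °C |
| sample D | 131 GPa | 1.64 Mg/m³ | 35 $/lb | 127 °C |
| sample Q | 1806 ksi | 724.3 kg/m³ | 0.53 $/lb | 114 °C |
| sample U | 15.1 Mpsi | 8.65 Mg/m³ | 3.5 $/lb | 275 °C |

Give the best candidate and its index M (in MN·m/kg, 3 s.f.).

Screen on constraints: cost ≤ 2.3 $/kg; max service T ≥ 202 °C. Survivors: sample S, sample H.
Convert each candidate to consistent units, then evaluate M:
  sample S: E = 103.0 GPa, ρ = 7146 kg/m³
  sample H: E = 200.4 GPa, ρ = 7840 kg/m³
  sample H: M = 25.6 MN·m/kg
  sample S: M = 14.4 MN·m/kg
Sample H ranks first.

sample H, M = 25.6 MN·m/kg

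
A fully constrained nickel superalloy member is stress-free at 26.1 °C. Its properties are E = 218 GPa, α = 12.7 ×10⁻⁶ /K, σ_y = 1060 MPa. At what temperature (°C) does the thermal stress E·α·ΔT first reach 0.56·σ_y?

241 °C

E·α·ΔT = 593.6 MPa ⇒ ΔT = 593.6 / (218.0×10³ × 12.7×10⁻⁶) = 214.4 K.
T = 26.1 + 214.4 = 240.5 °C.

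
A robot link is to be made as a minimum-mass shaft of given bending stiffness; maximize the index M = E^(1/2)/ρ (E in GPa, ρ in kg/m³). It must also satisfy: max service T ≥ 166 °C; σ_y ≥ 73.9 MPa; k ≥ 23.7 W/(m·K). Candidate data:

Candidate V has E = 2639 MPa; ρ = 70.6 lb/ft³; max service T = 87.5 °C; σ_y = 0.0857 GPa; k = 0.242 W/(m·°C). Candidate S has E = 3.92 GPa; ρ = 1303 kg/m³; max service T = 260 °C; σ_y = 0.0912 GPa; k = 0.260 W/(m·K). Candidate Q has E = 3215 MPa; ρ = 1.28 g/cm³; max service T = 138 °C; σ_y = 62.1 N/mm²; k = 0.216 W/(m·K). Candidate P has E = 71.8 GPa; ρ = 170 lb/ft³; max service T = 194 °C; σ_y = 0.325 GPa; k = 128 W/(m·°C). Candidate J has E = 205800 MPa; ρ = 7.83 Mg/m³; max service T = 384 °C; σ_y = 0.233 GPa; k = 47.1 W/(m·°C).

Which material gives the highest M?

Screen on constraints: max service T ≥ 166 °C; σ_y ≥ 73.9 MPa; k ≥ 23.7 W/(m·K). Survivors: candidate P, candidate J.
After converting to SI:
  candidate P: E = 71.80 GPa, ρ = 2723 kg/m³
  candidate J: E = 205.8 GPa, ρ = 7830 kg/m³
  candidate P: M = 3.11×10⁻³
  candidate J: M = 1.83×10⁻³
Candidate P ranks first.

candidate P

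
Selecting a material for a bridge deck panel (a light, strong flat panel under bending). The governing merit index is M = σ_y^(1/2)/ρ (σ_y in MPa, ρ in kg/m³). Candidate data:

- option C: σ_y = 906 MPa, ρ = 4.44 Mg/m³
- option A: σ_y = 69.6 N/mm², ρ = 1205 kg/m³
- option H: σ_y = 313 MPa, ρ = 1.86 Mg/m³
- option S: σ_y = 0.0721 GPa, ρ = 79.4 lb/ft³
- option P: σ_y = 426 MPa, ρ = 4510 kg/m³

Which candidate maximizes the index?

After converting to SI:
  option C: σ_y = 906.0 MPa, ρ = 4440 kg/m³
  option A: σ_y = 69.60 MPa, ρ = 1205 kg/m³
  option H: σ_y = 313.0 MPa, ρ = 1860 kg/m³
  option S: σ_y = 72.10 MPa, ρ = 1272 kg/m³
  option P: σ_y = 426.0 MPa, ρ = 4510 kg/m³
  option H: M = 9.51×10⁻³
  option A: M = 6.92×10⁻³
  option C: M = 6.78×10⁻³
  option S: M = 6.68×10⁻³
  option P: M = 4.58×10⁻³
Option H ranks first.

option H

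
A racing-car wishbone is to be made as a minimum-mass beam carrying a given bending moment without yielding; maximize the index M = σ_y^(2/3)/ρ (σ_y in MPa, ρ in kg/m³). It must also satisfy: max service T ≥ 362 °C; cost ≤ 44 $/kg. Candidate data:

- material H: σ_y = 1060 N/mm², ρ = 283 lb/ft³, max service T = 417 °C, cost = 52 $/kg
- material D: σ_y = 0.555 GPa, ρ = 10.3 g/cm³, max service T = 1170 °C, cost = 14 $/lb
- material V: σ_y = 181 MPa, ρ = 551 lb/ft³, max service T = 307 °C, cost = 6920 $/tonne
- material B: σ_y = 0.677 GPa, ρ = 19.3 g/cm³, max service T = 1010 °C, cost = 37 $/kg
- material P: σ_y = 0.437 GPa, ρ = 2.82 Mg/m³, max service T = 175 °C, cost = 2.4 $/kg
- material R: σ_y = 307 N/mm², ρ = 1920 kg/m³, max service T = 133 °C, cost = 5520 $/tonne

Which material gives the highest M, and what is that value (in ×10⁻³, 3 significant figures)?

Screen on constraints: max service T ≥ 362 °C; cost ≤ 44 $/kg. Survivors: material D, material B.
Normalizing units and computing the index:
  material D: σ_y = 555.0 MPa, ρ = 10300 kg/m³
  material B: σ_y = 677.0 MPa, ρ = 19300 kg/m³
  material D: M = 6.56×10⁻³
  material B: M = 3.99×10⁻³
The maximum is for material D.

material D, M = 6.56×10⁻³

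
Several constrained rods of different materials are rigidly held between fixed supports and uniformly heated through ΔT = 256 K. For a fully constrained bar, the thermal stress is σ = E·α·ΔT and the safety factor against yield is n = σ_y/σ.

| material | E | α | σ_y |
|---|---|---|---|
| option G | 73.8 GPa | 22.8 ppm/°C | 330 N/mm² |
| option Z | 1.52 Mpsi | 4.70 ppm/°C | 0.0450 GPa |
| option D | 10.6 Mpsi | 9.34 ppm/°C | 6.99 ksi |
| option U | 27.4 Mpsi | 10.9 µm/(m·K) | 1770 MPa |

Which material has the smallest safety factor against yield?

option D

Per material, after unit conversion:
  option G: E = 73.80, α = 22.8, σ_y = 330.0 → σ = 431 MPa, n = 0.766
  option Z: E = 10.48, α = 4.70, σ_y = 45.00 → σ = 12.6 MPa, n = 3.57
  option D: E = 73.08, α = 9.34, σ_y = 48.19 → σ = 175 MPa, n = 0.276
  option U: E = 188.9, α = 10.9, σ_y = 1770 → σ = 527 MPa, n = 3.36
Smallest n: option D with n = 0.276.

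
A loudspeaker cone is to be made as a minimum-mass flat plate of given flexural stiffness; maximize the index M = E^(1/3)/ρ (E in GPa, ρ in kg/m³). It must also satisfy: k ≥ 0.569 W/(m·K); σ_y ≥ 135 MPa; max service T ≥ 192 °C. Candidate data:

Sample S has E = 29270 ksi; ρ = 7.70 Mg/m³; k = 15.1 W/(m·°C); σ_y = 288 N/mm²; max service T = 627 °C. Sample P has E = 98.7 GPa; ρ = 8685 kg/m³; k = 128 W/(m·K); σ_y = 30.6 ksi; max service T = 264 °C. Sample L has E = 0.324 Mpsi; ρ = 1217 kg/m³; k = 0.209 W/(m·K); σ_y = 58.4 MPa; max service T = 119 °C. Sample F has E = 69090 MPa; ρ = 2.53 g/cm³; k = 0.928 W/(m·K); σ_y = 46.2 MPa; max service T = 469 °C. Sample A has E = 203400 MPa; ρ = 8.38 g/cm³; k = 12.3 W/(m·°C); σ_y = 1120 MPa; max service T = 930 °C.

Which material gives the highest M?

sample S

Screen on constraints: k ≥ 0.569 W/(m·K); σ_y ≥ 135 MPa; max service T ≥ 192 °C. Survivors: sample S, sample P, sample A.
Convert each candidate to consistent units, then evaluate M:
  sample S: E = 201.8 GPa, ρ = 7700 kg/m³
  sample P: E = 98.70 GPa, ρ = 8685 kg/m³
  sample A: E = 203.4 GPa, ρ = 8380 kg/m³
  sample S: M = 0.762×10⁻³
  sample A: M = 0.702×10⁻³
  sample P: M = 0.532×10⁻³
The maximum is for sample S.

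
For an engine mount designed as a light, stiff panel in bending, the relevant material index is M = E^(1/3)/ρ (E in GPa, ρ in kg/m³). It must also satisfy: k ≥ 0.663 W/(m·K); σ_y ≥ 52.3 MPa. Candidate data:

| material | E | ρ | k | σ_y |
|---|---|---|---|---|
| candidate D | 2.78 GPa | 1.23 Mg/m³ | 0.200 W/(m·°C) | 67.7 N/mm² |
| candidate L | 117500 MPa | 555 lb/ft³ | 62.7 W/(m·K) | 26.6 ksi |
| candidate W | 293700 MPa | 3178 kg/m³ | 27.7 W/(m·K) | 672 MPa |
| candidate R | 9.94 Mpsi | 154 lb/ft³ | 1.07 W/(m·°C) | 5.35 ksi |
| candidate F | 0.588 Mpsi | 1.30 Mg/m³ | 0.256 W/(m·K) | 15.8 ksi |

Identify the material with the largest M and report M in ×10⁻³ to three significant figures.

Screen on constraints: k ≥ 0.663 W/(m·K); σ_y ≥ 52.3 MPa. Survivors: candidate L, candidate W.
Putting every candidate on a common basis:
  candidate L: E = 117.5 GPa, ρ = 8890 kg/m³
  candidate W: E = 293.7 GPa, ρ = 3178 kg/m³
  candidate W: M = 2.09×10⁻³
  candidate L: M = 0.551×10⁻³
Highest index: candidate W.

candidate W, M = 2.09×10⁻³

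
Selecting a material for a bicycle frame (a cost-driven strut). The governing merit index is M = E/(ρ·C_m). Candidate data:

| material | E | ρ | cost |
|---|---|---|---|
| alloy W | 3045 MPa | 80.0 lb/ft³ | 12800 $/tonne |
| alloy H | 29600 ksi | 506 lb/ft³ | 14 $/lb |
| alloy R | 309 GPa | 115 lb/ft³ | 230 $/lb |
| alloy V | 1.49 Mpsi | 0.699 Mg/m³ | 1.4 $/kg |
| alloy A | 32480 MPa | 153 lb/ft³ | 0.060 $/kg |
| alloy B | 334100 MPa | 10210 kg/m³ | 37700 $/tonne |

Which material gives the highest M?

Putting every candidate on a common basis:
  alloy W: E = 3.045 GPa, ρ = 1281 kg/m³, cost = 12.80 $/kg
  alloy H: E = 204.1 GPa, ρ = 8105 kg/m³, cost = 30.86 $/kg
  alloy R: E = 309.0 GPa, ρ = 1842 kg/m³, cost = 507.1 $/kg
  alloy V: E = 10.27 GPa, ρ = 699.0 kg/m³, cost = 1.400 $/kg
  alloy A: E = 32.48 GPa, ρ = 2451 kg/m³, cost = 0.06000 $/kg
  alloy B: E = 334.1 GPa, ρ = 10210 kg/m³, cost = 37.70 $/kg
  alloy A: M = 221 MN·m per $
  alloy V: M = 10.5 MN·m per $
  alloy B: M = 0.868 MN·m per $
  alloy H: M = 0.816 MN·m per $
  alloy R: M = 0.331 MN·m per $
  alloy W: M = 0.186 MN·m per $
Alloy A ranks first.

alloy A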